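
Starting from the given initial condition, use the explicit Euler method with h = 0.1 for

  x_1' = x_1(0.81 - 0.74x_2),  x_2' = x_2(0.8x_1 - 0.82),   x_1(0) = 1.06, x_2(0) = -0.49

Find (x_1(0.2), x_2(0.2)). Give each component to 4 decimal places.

Euler on (x_1,x_2): x_1_{n+1} = x_1_n + h·x_1', x_2_{n+1} = x_2_n + h·x_2'.
0.000000: (1.060000, -0.490000); f=(1.242956, -0.013720) → (1.184296, -0.491372)
0.100000: (1.184296, -0.491372); f=(1.389907, -0.062619) → (1.323286, -0.497634)
(x_1(0.2), x_2(0.2)) ≈ (1.3233, -0.4976)

1.3233, -0.4976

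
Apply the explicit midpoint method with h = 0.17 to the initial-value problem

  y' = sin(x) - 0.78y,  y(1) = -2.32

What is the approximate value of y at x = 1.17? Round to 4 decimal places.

-1.8919

Midpoint: k1 = f(x_n, y_n); k2 = f(x_n + h/2, y_n + (h/2)·k1); y_{n+1} = y_n + h·k2.
x=1.000000, y=-2.320000:
  k1 = f(1.000000, -2.320000) = 2.651071
  k2 = f(1.085000, -2.094659) = 2.518137
  y ← -2.320000 + 0.17·2.518137 = -1.891917
y(1.17) ≈ -1.8919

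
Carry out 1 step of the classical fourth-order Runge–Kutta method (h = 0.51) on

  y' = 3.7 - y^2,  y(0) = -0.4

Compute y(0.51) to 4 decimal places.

RK4: k1 = f(x_n, y_n); k2 = f(x_n + h/2, y_n + (h/2)·k1); k3 = f(x_n + h/2, y_n + (h/2)·k2); k4 = f(x_n + h, y_n + h·k3); y_{n+1} = y_n + (h/6)·(k1 + 2k2 + 2k3 + k4).
x=0.000000, y=-0.400000:
  k1 = f(0.000000, -0.400000) = 3.540000
  k2 = f(0.255000, 0.502700) = 3.447293
  k3 = f(0.255000, 0.479060) = 3.470502
  k4 = f(0.510000, 1.369956) = 1.823221
  y ← -0.400000 + (0.51/6)·(k1 + 2k2 + 2k3 + k4) = 1.231899
y(0.51) ≈ 1.2319

1.2319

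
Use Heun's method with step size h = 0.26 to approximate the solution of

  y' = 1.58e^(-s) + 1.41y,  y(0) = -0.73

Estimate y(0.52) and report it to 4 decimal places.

-0.5326

Heun: k1 = f(s_n, y_n); k2 = f(s_n + h, y_n + h·k1); y_{n+1} = y_n + (h/2)·(k1 + k2).
s=0.000000, y=-0.730000:
  k1 = f(0.000000, -0.730000) = 0.550700
  k2 = f(0.260000, -0.586818) = 0.390848
  y ← -0.730000 + (0.26/2)·(0.550700 + 0.390848) = -0.607599
s=0.260000, y=-0.607599:
  k1 = f(0.260000, -0.607599) = 0.361547
  k2 = f(0.520000, -0.513596) = 0.215171
  y ← -0.607599 + (0.26/2)·(0.361547 + 0.215171) = -0.532625
y(0.52) ≈ -0.5326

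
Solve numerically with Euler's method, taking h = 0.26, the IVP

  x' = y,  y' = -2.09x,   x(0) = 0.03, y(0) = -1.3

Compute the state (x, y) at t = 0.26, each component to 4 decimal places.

-0.3080, -1.3163

Euler on (x,y): x_{n+1} = x_n + h·x', y_{n+1} = y_n + h·y'.
0.000000: (0.030000, -1.300000); f=(-1.300000, -0.062700) → (-0.308000, -1.316302)
(x(0.26), y(0.26)) ≈ (-0.3080, -1.3163)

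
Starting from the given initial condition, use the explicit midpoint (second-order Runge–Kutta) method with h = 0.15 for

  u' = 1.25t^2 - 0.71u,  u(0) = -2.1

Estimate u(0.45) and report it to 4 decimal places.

Midpoint: k1 = f(t_n, u_n); k2 = f(t_n + h/2, u_n + (h/2)·k1); u_{n+1} = u_n + h·k2.
t=0.000000, u=-2.100000:
  k1 = f(0.000000, -2.100000) = 1.491000
  k2 = f(0.075000, -1.988175) = 1.418635
  u ← -2.100000 + 0.15·1.418635 = -1.887205
t=0.150000, u=-1.887205:
  k1 = f(0.150000, -1.887205) = 1.368040
  k2 = f(0.225000, -1.784602) = 1.330348
  u ← -1.887205 + 0.15·1.330348 = -1.687652
t=0.300000, u=-1.687652:
  k1 = f(0.300000, -1.687652) = 1.310733
  k2 = f(0.375000, -1.589347) = 1.304218
  u ← -1.687652 + 0.15·1.304218 = -1.492020
u(0.45) ≈ -1.4920

-1.4920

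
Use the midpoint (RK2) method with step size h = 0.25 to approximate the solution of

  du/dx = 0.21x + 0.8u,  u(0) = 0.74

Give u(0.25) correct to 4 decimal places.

Midpoint: k1 = f(x_n, u_n); k2 = f(x_n + h/2, u_n + (h/2)·k1); u_{n+1} = u_n + h·k2.
x=0.000000, u=0.740000:
  k1 = f(0.000000, 0.740000) = 0.592000
  k2 = f(0.125000, 0.814000) = 0.677450
  u ← 0.740000 + 0.25·0.677450 = 0.909362
u(0.25) ≈ 0.9094

0.9094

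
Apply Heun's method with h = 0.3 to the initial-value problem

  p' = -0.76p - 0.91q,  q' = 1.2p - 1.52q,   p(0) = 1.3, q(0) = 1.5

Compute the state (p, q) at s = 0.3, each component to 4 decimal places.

Heun on (p,q): k1 = f(s_n, state_n); k2 = f(s_n + h, state_n + h·k1); state_{n+1} = state_n + (h/2)·(k1 + k2).
0.000000: (1.300000, 1.500000)
  k1 = (-2.353000, -0.720000)
  predictor → (0.594100, 1.284000)
  k2 = (-1.619956, -1.238760)
  → (0.704057, 1.206186)
(p(0.3), q(0.3)) ≈ (0.7041, 1.2062)

0.7041, 1.2062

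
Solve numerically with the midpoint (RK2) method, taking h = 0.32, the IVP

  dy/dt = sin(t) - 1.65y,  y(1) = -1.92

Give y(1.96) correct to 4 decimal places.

Midpoint: k1 = f(t_n, y_n); k2 = f(t_n + h/2, y_n + (h/2)·k1); y_{n+1} = y_n + h·k2.
t=1.000000, y=-1.920000:
  k1 = f(1.000000, -1.920000) = 4.009471
  k2 = f(1.160000, -1.278485) = 3.026303
  y ← -1.920000 + 0.32·3.026303 = -0.951583
t=1.320000, y=-0.951583:
  k1 = f(1.320000, -0.951583) = 2.538827
  k2 = f(1.480000, -0.545371) = 1.895743
  y ← -0.951583 + 0.32·1.895743 = -0.344945
t=1.640000, y=-0.344945:
  k1 = f(1.640000, -0.344945) = 1.566766
  k2 = f(1.800000, -0.094263) = 1.129381
  y ← -0.344945 + 0.32·1.129381 = 0.016457
y(1.96) ≈ 0.0165

0.0165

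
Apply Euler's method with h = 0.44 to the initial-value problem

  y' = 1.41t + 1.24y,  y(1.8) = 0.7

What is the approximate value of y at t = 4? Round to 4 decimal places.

26.8505

Euler: y_{n+1} = y_n + h·f(t_n, y_n).
t=1.800000, y=0.700000: f=3.406000 → y ← 0.700000 + 0.44·3.406000 = 2.198640
t=2.240000, y=2.198640: f=5.884714 → y ← 2.198640 + 0.44·5.884714 = 4.787914
t=2.680000, y=4.787914: f=9.715813 → y ← 4.787914 + 0.44·9.715813 = 9.062872
t=3.120000, y=9.062872: f=15.637161 → y ← 9.062872 + 0.44·15.637161 = 15.943223
t=3.560000, y=15.943223: f=24.789196 → y ← 15.943223 + 0.44·24.789196 = 26.850469
y(4) ≈ 26.8505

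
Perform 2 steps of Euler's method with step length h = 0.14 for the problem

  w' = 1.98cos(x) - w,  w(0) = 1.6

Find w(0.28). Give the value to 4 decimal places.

1.6962

Euler: w_{n+1} = w_n + h·f(x_n, w_n).
x=0.000000, w=1.600000: f=0.380000 → w ← 1.600000 + 0.14·0.380000 = 1.653200
x=0.140000, w=1.653200: f=0.307428 → w ← 1.653200 + 0.14·0.307428 = 1.696240
w(0.28) ≈ 1.6962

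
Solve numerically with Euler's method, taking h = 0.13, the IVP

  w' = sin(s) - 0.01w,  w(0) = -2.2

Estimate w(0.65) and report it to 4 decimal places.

Euler: w_{n+1} = w_n + h·f(s_n, w_n).
s=0.000000, w=-2.200000: f=0.022000 → w ← -2.200000 + 0.13·0.022000 = -2.197140
s=0.130000, w=-2.197140: f=0.151606 → w ← -2.197140 + 0.13·0.151606 = -2.177431
s=0.260000, w=-2.177431: f=0.278855 → w ← -2.177431 + 0.13·0.278855 = -2.141180
s=0.390000, w=-2.141180: f=0.401600 → w ← -2.141180 + 0.13·0.401600 = -2.088972
s=0.520000, w=-2.088972: f=0.517770 → w ← -2.088972 + 0.13·0.517770 = -2.021662
w(0.65) ≈ -2.0217

-2.0217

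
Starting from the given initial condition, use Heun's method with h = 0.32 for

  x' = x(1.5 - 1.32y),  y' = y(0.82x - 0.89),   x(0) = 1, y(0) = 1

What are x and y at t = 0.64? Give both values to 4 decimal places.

Heun on (x,y): k1 = f(t_n, state_n); k2 = f(t_n + h, state_n + h·k1); state_{n+1} = state_n + (h/2)·(k1 + k2).
0.000000: (1.000000, 1.000000)
  k1 = (0.180000, -0.070000)
  predictor → (1.057600, 0.977600)
  k2 = (0.221639, -0.022258)
  → (1.064262, 0.985239)
0.320000: (1.064262, 0.985239)
  k1 = (0.212304, -0.017050)
  predictor → (1.132200, 0.979783)
  k2 = (0.234010, 0.037627)
  → (1.135673, 0.988531)
(x(0.64), y(0.64)) ≈ (1.1357, 0.9885)

1.1357, 0.9885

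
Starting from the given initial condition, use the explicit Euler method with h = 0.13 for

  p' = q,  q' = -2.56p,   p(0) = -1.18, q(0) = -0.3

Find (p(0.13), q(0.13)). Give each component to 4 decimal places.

-1.2190, 0.0927

Euler on (p,q): p_{n+1} = p_n + h·p', q_{n+1} = q_n + h·q'.
0.000000: (-1.180000, -0.300000); f=(-0.300000, 3.020800) → (-1.219000, 0.092704)
(p(0.13), q(0.13)) ≈ (-1.2190, 0.0927)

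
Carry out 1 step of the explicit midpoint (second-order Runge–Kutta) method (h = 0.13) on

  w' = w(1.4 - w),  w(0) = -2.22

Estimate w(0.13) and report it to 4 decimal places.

-3.6968

Midpoint: k1 = f(t_n, w_n); k2 = f(t_n + h/2, w_n + (h/2)·k1); w_{n+1} = w_n + h·k2.
t=0.000000, w=-2.220000:
  k1 = f(0.000000, -2.220000) = -8.036400
  k2 = f(0.065000, -2.742366) = -11.359884
  w ← -2.220000 + 0.13·(-11.359884) = -3.696785
w(0.13) ≈ -3.6968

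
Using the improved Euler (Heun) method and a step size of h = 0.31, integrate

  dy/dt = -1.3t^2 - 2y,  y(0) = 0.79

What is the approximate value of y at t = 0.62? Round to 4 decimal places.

0.1628

Heun: k1 = f(t_n, y_n); k2 = f(t_n + h, y_n + h·k1); y_{n+1} = y_n + (h/2)·(k1 + k2).
t=0.000000, y=0.790000:
  k1 = f(0.000000, 0.790000) = -1.580000
  k2 = f(0.310000, 0.300200) = -0.725330
  y ← 0.790000 + (0.31/2)·(-1.580000 + (-0.725330)) = 0.432674
t=0.310000, y=0.432674:
  k1 = f(0.310000, 0.432674) = -0.990278
  k2 = f(0.620000, 0.125688) = -0.751096
  y ← 0.432674 + (0.31/2)·(-0.990278 + (-0.751096)) = 0.162761
y(0.62) ≈ 0.1628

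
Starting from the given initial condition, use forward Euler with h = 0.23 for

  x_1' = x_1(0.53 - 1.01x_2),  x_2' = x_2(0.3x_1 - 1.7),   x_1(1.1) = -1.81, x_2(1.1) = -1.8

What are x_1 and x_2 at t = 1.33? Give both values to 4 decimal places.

-2.7875, -0.8714

Euler on (x_1,x_2): x_1_{n+1} = x_1_n + h·x_1', x_2_{n+1} = x_2_n + h·x_2'.
1.100000: (-1.810000, -1.800000); f=(-4.249880, 4.037400) → (-2.787472, -0.871398)
(x_1(1.33), x_2(1.33)) ≈ (-2.7875, -0.8714)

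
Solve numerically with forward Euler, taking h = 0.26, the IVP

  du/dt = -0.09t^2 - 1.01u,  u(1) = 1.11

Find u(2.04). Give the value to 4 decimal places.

0.1846

Euler: u_{n+1} = u_n + h·f(t_n, u_n).
t=1.000000, u=1.110000: f=-1.211100 → u ← 1.110000 + 0.26·(-1.211100) = 0.795114
t=1.260000, u=0.795114: f=-0.945949 → u ← 0.795114 + 0.26·(-0.945949) = 0.549167
t=1.520000, u=0.549167: f=-0.762595 → u ← 0.549167 + 0.26·(-0.762595) = 0.350893
t=1.780000, u=0.350893: f=-0.639557 → u ← 0.350893 + 0.26·(-0.639557) = 0.184608
u(2.04) ≈ 0.1846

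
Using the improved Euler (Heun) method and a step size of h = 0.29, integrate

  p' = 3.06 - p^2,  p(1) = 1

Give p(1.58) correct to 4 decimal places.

1.5609

Heun: k1 = f(t_n, p_n); k2 = f(t_n + h, p_n + h·k1); p_{n+1} = p_n + (h/2)·(k1 + k2).
t=1.000000, p=1.000000:
  k1 = f(1.000000, 1.000000) = 2.060000
  k2 = f(1.290000, 1.597400) = 0.508313
  p ← 1.000000 + (0.29/2)·(2.060000 + 0.508313) = 1.372405
t=1.290000, p=1.372405:
  k1 = f(1.290000, 1.372405) = 1.176503
  k2 = f(1.580000, 1.713591) = 0.123605
  p ← 1.372405 + (0.29/2)·(1.176503 + 0.123605) = 1.560921
p(1.58) ≈ 1.5609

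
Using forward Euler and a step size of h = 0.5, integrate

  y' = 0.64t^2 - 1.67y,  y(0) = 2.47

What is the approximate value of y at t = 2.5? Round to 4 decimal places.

Euler: y_{n+1} = y_n + h·f(t_n, y_n).
t=0.000000, y=2.470000: f=-4.124900 → y ← 2.470000 + 0.5·(-4.124900) = 0.407550
t=0.500000, y=0.407550: f=-0.520609 → y ← 0.407550 + 0.5·(-0.520609) = 0.147246
t=1.000000, y=0.147246: f=0.394100 → y ← 0.147246 + 0.5·0.394100 = 0.344296
t=1.500000, y=0.344296: f=0.865026 → y ← 0.344296 + 0.5·0.865026 = 0.776809
t=2.000000, y=0.776809: f=1.262729 → y ← 0.776809 + 0.5·1.262729 = 1.408173
y(2.5) ≈ 1.4082

1.4082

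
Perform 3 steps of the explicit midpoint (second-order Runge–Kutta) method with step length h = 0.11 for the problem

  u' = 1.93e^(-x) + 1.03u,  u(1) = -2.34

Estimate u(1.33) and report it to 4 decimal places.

-3.0454

Midpoint: k1 = f(x_n, u_n); k2 = f(x_n + h/2, u_n + (h/2)·k1); u_{n+1} = u_n + h·k2.
x=1.000000, u=-2.340000:
  k1 = f(1.000000, -2.340000) = -1.700193
  k2 = f(1.055000, -2.433511) = -1.834505
  u ← -2.340000 + 0.11·(-1.834505) = -2.541795
x=1.110000, u=-2.541795:
  k1 = f(1.110000, -2.541795) = -1.982001
  k2 = f(1.165000, -2.650806) = -2.128319
  u ← -2.541795 + 0.11·(-2.128319) = -2.775911
x=1.220000, u=-2.775911:
  k1 = f(1.220000, -2.775911) = -2.289394
  k2 = f(1.275000, -2.901827) = -2.449580
  u ← -2.775911 + 0.11·(-2.449580) = -3.045364
u(1.33) ≈ -3.0454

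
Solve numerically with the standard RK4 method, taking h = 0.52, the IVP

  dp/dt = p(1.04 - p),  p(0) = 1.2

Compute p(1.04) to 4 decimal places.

1.0893

RK4: k1 = f(t_n, p_n); k2 = f(t_n + h/2, p_n + (h/2)·k1); k3 = f(t_n + h/2, p_n + (h/2)·k2); k4 = f(t_n + h, p_n + h·k3); p_{n+1} = p_n + (h/6)·(k1 + 2k2 + 2k3 + k4).
t=0.000000, p=1.200000:
  k1 = f(0.000000, 1.200000) = -0.192000
  k2 = f(0.260000, 1.150080) = -0.126601
  k3 = f(0.260000, 1.167084) = -0.148317
  k4 = f(0.520000, 1.122875) = -0.093058
  p ← 1.200000 + (0.52/6)·(k1 + 2k2 + 2k3 + k4) = 1.127642
t=0.520000, p=1.127642:
  k1 = f(0.520000, 1.127642) = -0.098829
  k2 = f(0.780000, 1.101947) = -0.068262
  k3 = f(0.780000, 1.109894) = -0.077575
  k4 = f(1.040000, 1.087303) = -0.051433
  p ← 1.127642 + (0.52/6)·(k1 + 2k2 + 2k3 + k4) = 1.089341
p(1.04) ≈ 1.0893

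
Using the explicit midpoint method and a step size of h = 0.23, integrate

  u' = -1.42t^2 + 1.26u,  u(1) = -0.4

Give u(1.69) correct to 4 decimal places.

-3.5422

Midpoint: k1 = f(t_n, u_n); k2 = f(t_n + h/2, u_n + (h/2)·k1); u_{n+1} = u_n + h·k2.
t=1.000000, u=-0.400000:
  k1 = f(1.000000, -0.400000) = -1.924000
  k2 = f(1.115000, -0.621260) = -2.548167
  u ← -0.400000 + 0.23·(-2.548167) = -0.986078
t=1.230000, u=-0.986078:
  k1 = f(1.230000, -0.986078) = -3.390777
  k2 = f(1.345000, -1.376018) = -4.302598
  u ← -0.986078 + 0.23·(-4.302598) = -1.975676
t=1.460000, u=-1.975676:
  k1 = f(1.460000, -1.975676) = -5.516224
  k2 = f(1.575000, -2.610042) = -6.811140
  u ← -1.975676 + 0.23·(-6.811140) = -3.542238
u(1.69) ≈ -3.5422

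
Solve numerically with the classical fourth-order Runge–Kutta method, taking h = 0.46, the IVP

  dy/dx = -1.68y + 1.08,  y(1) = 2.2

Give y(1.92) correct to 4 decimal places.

0.9777

RK4: k1 = f(x_n, y_n); k2 = f(x_n + h/2, y_n + (h/2)·k1); k3 = f(x_n + h/2, y_n + (h/2)·k2); k4 = f(x_n + h, y_n + h·k3); y_{n+1} = y_n + (h/6)·(k1 + 2k2 + 2k3 + k4).
x=1.000000, y=2.200000:
  k1 = f(1.000000, 2.200000) = -2.616000
  k2 = f(1.230000, 1.598320) = -1.605178
  k3 = f(1.230000, 1.830809) = -1.995759
  k4 = f(1.460000, 1.281951) = -1.073677
  y ← 2.200000 + (0.46/6)·(k1 + 2k2 + 2k3 + k4) = 1.364981
x=1.460000, y=1.364981:
  k1 = f(1.460000, 1.364981) = -1.213168
  k2 = f(1.690000, 1.085952) = -0.744400
  k3 = f(1.690000, 1.193769) = -0.925532
  k4 = f(1.920000, 0.939236) = -0.497917
  y ← 1.364981 + (0.46/6)·(k1 + 2k2 + 2k3 + k4) = 0.977742
y(1.92) ≈ 0.9777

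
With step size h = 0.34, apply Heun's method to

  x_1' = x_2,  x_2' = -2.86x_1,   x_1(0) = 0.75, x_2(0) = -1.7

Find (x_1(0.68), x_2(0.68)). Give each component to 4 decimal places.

-0.6903, -1.8398

Heun on (x_1,x_2): k1 = f(t_n, state_n); k2 = f(t_n + h, state_n + h·k1); state_{n+1} = state_n + (h/2)·(k1 + k2).
0.000000: (0.750000, -1.700000)
  k1 = (-1.700000, -2.145000)
  predictor → (0.172000, -2.429300)
  k2 = (-2.429300, -0.491920)
  → (0.048019, -2.148276)
0.340000: (0.048019, -2.148276)
  k1 = (-2.148276, -0.137334)
  predictor → (-0.682395, -2.194970)
  k2 = (-2.194970, 1.951650)
  → (-0.690333, -1.839843)
(x_1(0.68), x_2(0.68)) ≈ (-0.6903, -1.8398)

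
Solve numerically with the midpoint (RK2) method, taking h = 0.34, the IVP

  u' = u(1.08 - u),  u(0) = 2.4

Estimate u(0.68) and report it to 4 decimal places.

1.5946

Midpoint: k1 = f(t_n, u_n); k2 = f(t_n + h/2, u_n + (h/2)·k1); u_{n+1} = u_n + h·k2.
t=0.000000, u=2.400000:
  k1 = f(0.000000, 2.400000) = -3.168000
  k2 = f(0.170000, 1.861440) = -1.454604
  u ← 2.400000 + 0.34·(-1.454604) = 1.905435
t=0.340000, u=1.905435:
  k1 = f(0.340000, 1.905435) = -1.572812
  k2 = f(0.510000, 1.638057) = -0.914129
  u ← 1.905435 + 0.34·(-0.914129) = 1.594631
u(0.68) ≈ 1.5946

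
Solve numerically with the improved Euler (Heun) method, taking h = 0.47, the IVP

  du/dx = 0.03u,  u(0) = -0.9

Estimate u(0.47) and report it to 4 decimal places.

Heun: k1 = f(x_n, u_n); k2 = f(x_n + h, u_n + h·k1); u_{n+1} = u_n + (h/2)·(k1 + k2).
x=0.000000, u=-0.900000:
  k1 = f(0.000000, -0.900000) = -0.027000
  k2 = f(0.470000, -0.912690) = -0.027381
  u ← -0.900000 + (0.47/2)·(-0.027000 + (-0.027381)) = -0.912779
u(0.47) ≈ -0.9128

-0.9128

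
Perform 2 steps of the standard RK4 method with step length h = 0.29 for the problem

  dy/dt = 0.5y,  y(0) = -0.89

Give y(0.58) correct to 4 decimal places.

RK4: k1 = f(t_n, y_n); k2 = f(t_n + h/2, y_n + (h/2)·k1); k3 = f(t_n + h/2, y_n + (h/2)·k2); k4 = f(t_n + h, y_n + h·k3); y_{n+1} = y_n + (h/6)·(k1 + 2k2 + 2k3 + k4).
t=0.000000, y=-0.890000:
  k1 = f(0.000000, -0.890000) = -0.445000
  k2 = f(0.145000, -0.954525) = -0.477263
  k3 = f(0.145000, -0.959203) = -0.479602
  k4 = f(0.290000, -1.029084) = -0.514542
  y ← -0.890000 + (0.29/6)·(k1 + 2k2 + 2k3 + k4) = -1.028875
t=0.290000, y=-1.028875:
  k1 = f(0.290000, -1.028875) = -0.514437
  k2 = f(0.435000, -1.103468) = -0.551734
  k3 = f(0.435000, -1.108876) = -0.554438
  k4 = f(0.580000, -1.189662) = -0.594831
  y ← -1.028875 + (0.29/6)·(k1 + 2k2 + 2k3 + k4) = -1.189419
y(0.58) ≈ -1.1894

-1.1894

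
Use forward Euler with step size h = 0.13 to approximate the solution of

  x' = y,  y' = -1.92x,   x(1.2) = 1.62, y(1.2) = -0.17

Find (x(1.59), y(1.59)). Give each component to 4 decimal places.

1.3967, -1.3534

Euler on (x,y): x_{n+1} = x_n + h·x', y_{n+1} = y_n + h·y'.
1.200000: (1.620000, -0.170000); f=(-0.170000, -3.110400) → (1.597900, -0.574352)
1.330000: (1.597900, -0.574352); f=(-0.574352, -3.067968) → (1.523234, -0.973188)
1.460000: (1.523234, -0.973188); f=(-0.973188, -2.924610) → (1.396720, -1.353387)
(x(1.59), y(1.59)) ≈ (1.3967, -1.3534)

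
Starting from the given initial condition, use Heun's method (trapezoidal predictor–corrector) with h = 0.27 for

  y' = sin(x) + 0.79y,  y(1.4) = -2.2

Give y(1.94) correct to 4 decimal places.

-2.7067

Heun: k1 = f(x_n, y_n); k2 = f(x_n + h, y_n + h·k1); y_{n+1} = y_n + (h/2)·(k1 + k2).
x=1.400000, y=-2.200000:
  k1 = f(1.400000, -2.200000) = -0.752550
  k2 = f(1.670000, -2.403189) = -0.903436
  y ← -2.200000 + (0.27/2)·(-0.752550 + (-0.903436)) = -2.423558
x=1.670000, y=-2.423558:
  k1 = f(1.670000, -2.423558) = -0.919528
  k2 = f(1.940000, -2.671831) = -1.178131
  y ← -2.423558 + (0.27/2)·(-0.919528 + (-1.178131)) = -2.706742
y(1.94) ≈ -2.7067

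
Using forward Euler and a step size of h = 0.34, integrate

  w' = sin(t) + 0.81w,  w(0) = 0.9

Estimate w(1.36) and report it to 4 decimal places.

3.1282

Euler: w_{n+1} = w_n + h·f(t_n, w_n).
t=0.000000, w=0.900000: f=0.729000 → w ← 0.900000 + 0.34·0.729000 = 1.147860
t=0.340000, w=1.147860: f=1.263254 → w ← 1.147860 + 0.34·1.263254 = 1.577366
t=0.680000, w=1.577366: f=1.906460 → w ← 1.577366 + 0.34·1.906460 = 2.225563
t=1.020000, w=2.225563: f=2.654814 → w ← 2.225563 + 0.34·2.654814 = 3.128199
w(1.36) ≈ 3.1282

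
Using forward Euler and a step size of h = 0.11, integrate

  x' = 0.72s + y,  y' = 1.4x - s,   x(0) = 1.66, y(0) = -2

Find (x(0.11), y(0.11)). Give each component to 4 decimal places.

1.4400, -1.7444

Euler on (x,y): x_{n+1} = x_n + h·x', y_{n+1} = y_n + h·y'.
0.000000: (1.660000, -2.000000); f=(-2.000000, 2.324000) → (1.440000, -1.744360)
(x(0.11), y(0.11)) ≈ (1.4400, -1.7444)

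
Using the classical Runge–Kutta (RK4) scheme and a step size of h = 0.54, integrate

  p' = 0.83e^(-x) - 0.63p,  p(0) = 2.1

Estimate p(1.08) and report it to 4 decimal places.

RK4: k1 = f(x_n, p_n); k2 = f(x_n + h/2, p_n + (h/2)·k1); k3 = f(x_n + h/2, p_n + (h/2)·k2); k4 = f(x_n + h, p_n + h·k3); p_{n+1} = p_n + (h/6)·(k1 + 2k2 + 2k3 + k4).
x=0.000000, p=2.100000:
  k1 = f(0.000000, 2.100000) = -0.493000
  k2 = f(0.270000, 1.966890) = -0.605536
  k3 = f(0.270000, 1.936505) = -0.586393
  k4 = f(0.540000, 1.783348) = -0.639828
  p ← 2.100000 + (0.54/6)·(k1 + 2k2 + 2k3 + k4) = 1.783498
x=0.540000, p=1.783498:
  k1 = f(0.540000, 1.783498) = -0.639923
  k2 = f(0.810000, 1.610719) = -0.645521
  k3 = f(0.810000, 1.609208) = -0.644569
  k4 = f(1.080000, 1.435431) = -0.622457
  p ← 1.783498 + (0.54/6)·(k1 + 2k2 + 2k3 + k4) = 1.437668
p(1.08) ≈ 1.4377

1.4377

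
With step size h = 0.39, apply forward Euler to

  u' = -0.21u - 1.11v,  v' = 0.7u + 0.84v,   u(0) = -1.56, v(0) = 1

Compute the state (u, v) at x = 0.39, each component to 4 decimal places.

Euler on (u,v): u_{n+1} = u_n + h·u', v_{n+1} = v_n + h·v'.
0.000000: (-1.560000, 1.000000); f=(-0.782400, -0.252000) → (-1.865136, 0.901720)
(u(0.39), v(0.39)) ≈ (-1.8651, 0.9017)

-1.8651, 0.9017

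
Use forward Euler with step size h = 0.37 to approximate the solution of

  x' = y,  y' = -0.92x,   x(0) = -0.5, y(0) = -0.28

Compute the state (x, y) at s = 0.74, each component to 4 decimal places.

-0.6442, 0.0957

Euler on (x,y): x_{n+1} = x_n + h·x', y_{n+1} = y_n + h·y'.
0.000000: (-0.500000, -0.280000); f=(-0.280000, 0.460000) → (-0.603600, -0.109800)
0.370000: (-0.603600, -0.109800); f=(-0.109800, 0.555312) → (-0.644226, 0.095665)
(x(0.74), y(0.74)) ≈ (-0.6442, 0.0957)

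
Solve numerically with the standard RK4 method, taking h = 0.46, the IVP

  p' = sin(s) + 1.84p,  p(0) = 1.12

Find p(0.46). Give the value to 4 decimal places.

2.7461

RK4: k1 = f(s_n, p_n); k2 = f(s_n + h/2, p_n + (h/2)·k1); k3 = f(s_n + h/2, p_n + (h/2)·k2); k4 = f(s_n + h, p_n + h·k3); p_{n+1} = p_n + (h/6)·(k1 + 2k2 + 2k3 + k4).
s=0.000000, p=1.120000:
  k1 = f(0.000000, 1.120000) = 2.060800
  k2 = f(0.230000, 1.593984) = 3.160908
  k3 = f(0.230000, 1.847009) = 3.626474
  k4 = f(0.460000, 2.788178) = 5.574196
  p ← 1.120000 + (0.46/6)·(k1 + 2k2 + 2k3 + k4) = 2.746082
p(0.46) ≈ 2.7461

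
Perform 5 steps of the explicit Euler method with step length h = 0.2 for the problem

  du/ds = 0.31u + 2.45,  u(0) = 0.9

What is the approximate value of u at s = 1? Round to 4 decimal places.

3.9890

Euler: u_{n+1} = u_n + h·f(s_n, u_n).
s=0.000000, u=0.900000: f=2.729000 → u ← 0.900000 + 0.2·2.729000 = 1.445800
s=0.200000, u=1.445800: f=2.898198 → u ← 1.445800 + 0.2·2.898198 = 2.025440
s=0.400000, u=2.025440: f=3.077886 → u ← 2.025440 + 0.2·3.077886 = 2.641017
s=0.600000, u=2.641017: f=3.268715 → u ← 2.641017 + 0.2·3.268715 = 3.294760
s=0.800000, u=3.294760: f=3.471376 → u ← 3.294760 + 0.2·3.471376 = 3.989035
u(1) ≈ 3.9890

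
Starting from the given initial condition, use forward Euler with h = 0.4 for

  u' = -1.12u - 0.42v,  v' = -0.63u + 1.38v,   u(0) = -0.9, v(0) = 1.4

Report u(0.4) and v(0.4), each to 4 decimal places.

-0.7320, 2.3996

Euler on (u,v): u_{n+1} = u_n + h·u', v_{n+1} = v_n + h·v'.
0.000000: (-0.900000, 1.400000); f=(0.420000, 2.499000) → (-0.732000, 2.399600)
(u(0.4), v(0.4)) ≈ (-0.7320, 2.3996)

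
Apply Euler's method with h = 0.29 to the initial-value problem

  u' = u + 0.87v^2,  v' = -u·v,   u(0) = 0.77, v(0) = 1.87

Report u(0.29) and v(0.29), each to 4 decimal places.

Euler on (u,v): u_{n+1} = u_n + h·u', v_{n+1} = v_n + h·v'.
0.000000: (0.770000, 1.870000); f=(3.812303, -1.439900) → (1.875568, 1.452429)
(u(0.29), v(0.29)) ≈ (1.8756, 1.4524)

1.8756, 1.4524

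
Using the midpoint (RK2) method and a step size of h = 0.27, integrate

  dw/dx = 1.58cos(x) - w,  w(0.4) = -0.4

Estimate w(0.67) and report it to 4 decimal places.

Midpoint: k1 = f(x_n, w_n); k2 = f(x_n + h/2, w_n + (h/2)·k1); w_{n+1} = w_n + h·k2.
x=0.400000, w=-0.400000:
  k1 = f(0.400000, -0.400000) = 1.855276
  k2 = f(0.535000, -0.149538) = 1.508762
  w ← -0.400000 + 0.27·1.508762 = 0.007366
w(0.67) ≈ 0.0074

0.0074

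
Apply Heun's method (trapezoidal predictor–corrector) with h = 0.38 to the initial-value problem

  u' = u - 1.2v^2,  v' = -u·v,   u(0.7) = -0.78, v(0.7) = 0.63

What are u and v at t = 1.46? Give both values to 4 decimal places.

-2.7662, 1.7889

Heun on (u,v): k1 = f(t_n, state_n); k2 = f(t_n + h, state_n + h·k1); state_{n+1} = state_n + (h/2)·(k1 + k2).
0.700000: (-0.780000, 0.630000)
  k1 = (-1.256280, 0.491400)
  predictor → (-1.257386, 0.816732)
  k2 = (-2.057848, 1.026948)
  → (-1.409684, 0.918486)
1.080000: (-1.409684, 0.918486)
  k1 = (-2.422024, 1.294775)
  predictor → (-2.330053, 1.410501)
  k2 = (-4.717468, 3.286542)
  → (-2.766188, 1.788936)
(u(1.46), v(1.46)) ≈ (-2.7662, 1.7889)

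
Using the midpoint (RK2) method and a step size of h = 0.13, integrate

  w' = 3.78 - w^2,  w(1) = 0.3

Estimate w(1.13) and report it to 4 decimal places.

Midpoint: k1 = f(t_n, w_n); k2 = f(t_n + h/2, w_n + (h/2)·k1); w_{n+1} = w_n + h·k2.
t=1.000000, w=0.300000:
  k1 = f(1.000000, 0.300000) = 3.690000
  k2 = f(1.065000, 0.539850) = 3.488562
  w ← 0.300000 + 0.13·3.488562 = 0.753513
w(1.13) ≈ 0.7535

0.7535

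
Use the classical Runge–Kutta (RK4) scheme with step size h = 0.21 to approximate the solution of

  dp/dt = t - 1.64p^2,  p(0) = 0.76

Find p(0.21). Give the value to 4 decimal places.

RK4: k1 = f(t_n, p_n); k2 = f(t_n + h/2, p_n + (h/2)·k1); k3 = f(t_n + h/2, p_n + (h/2)·k2); k4 = f(t_n + h, p_n + h·k3); p_{n+1} = p_n + (h/6)·(k1 + 2k2 + 2k3 + k4).
t=0.000000, p=0.760000:
  k1 = f(0.000000, 0.760000) = -0.947264
  k2 = f(0.105000, 0.660537) = -0.610548
  k3 = f(0.105000, 0.695893) = -0.689197
  k4 = f(0.210000, 0.615269) = -0.410831
  p ← 0.760000 + (0.21/6)·(k1 + 2k2 + 2k3 + k4) = 0.621485
p(0.21) ≈ 0.6215

0.6215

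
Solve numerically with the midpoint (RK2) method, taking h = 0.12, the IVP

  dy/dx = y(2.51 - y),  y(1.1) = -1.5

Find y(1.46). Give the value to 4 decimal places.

Midpoint: k1 = f(x_n, y_n); k2 = f(x_n + h/2, y_n + (h/2)·k1); y_{n+1} = y_n + h·k2.
x=1.100000, y=-1.500000:
  k1 = f(1.100000, -1.500000) = -6.015000
  k2 = f(1.160000, -1.860900) = -8.133808
  y ← -1.500000 + 0.12·(-8.133808) = -2.476057
x=1.220000, y=-2.476057:
  k1 = f(1.220000, -2.476057) = -12.345761
  k2 = f(1.280000, -3.216803) = -18.421993
  y ← -2.476057 + 0.12·(-18.421993) = -4.686696
x=1.340000, y=-4.686696:
  k1 = f(1.340000, -4.686696) = -33.728728
  k2 = f(1.400000, -6.710420) = -61.872888
  y ← -4.686696 + 0.12·(-61.872888) = -12.111443
y(1.46) ≈ -12.1114

-12.1114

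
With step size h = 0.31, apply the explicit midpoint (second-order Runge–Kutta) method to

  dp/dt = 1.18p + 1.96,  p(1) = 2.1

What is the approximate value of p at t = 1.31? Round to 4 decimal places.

3.7274

Midpoint: k1 = f(t_n, p_n); k2 = f(t_n + h/2, p_n + (h/2)·k1); p_{n+1} = p_n + h·k2.
t=1.000000, p=2.100000:
  k1 = f(1.000000, 2.100000) = 4.438000
  k2 = f(1.155000, 2.787890) = 5.249710
  p ← 2.100000 + 0.31·5.249710 = 3.727410
p(1.31) ≈ 3.7274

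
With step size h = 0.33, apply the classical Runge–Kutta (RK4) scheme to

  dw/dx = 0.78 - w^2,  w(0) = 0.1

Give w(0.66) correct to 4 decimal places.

0.5318

RK4: k1 = f(x_n, w_n); k2 = f(x_n + h/2, w_n + (h/2)·k1); k3 = f(x_n + h/2, w_n + (h/2)·k2); k4 = f(x_n + h, w_n + h·k3); w_{n+1} = w_n + (h/6)·(k1 + 2k2 + 2k3 + k4).
x=0.000000, w=0.100000:
  k1 = f(0.000000, 0.100000) = 0.770000
  k2 = f(0.165000, 0.227050) = 0.728448
  k3 = f(0.165000, 0.220194) = 0.731515
  k4 = f(0.330000, 0.341400) = 0.663446
  w ← 0.100000 + (0.33/6)·(k1 + 2k2 + 2k3 + k4) = 0.339435
x=0.330000, w=0.339435:
  k1 = f(0.330000, 0.339435) = 0.664784
  k2 = f(0.495000, 0.449125) = 0.578287
  k3 = f(0.495000, 0.434853) = 0.590903
  k4 = f(0.660000, 0.534433) = 0.494381
  w ← 0.339435 + (0.33/6)·(k1 + 2k2 + 2k3 + k4) = 0.531800
w(0.66) ≈ 0.5318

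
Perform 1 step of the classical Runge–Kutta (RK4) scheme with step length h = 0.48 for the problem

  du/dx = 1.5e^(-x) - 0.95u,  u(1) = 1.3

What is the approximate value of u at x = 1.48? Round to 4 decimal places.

0.9899

RK4: k1 = f(x_n, u_n); k2 = f(x_n + h/2, u_n + (h/2)·k1); k3 = f(x_n + h/2, u_n + (h/2)·k2); k4 = f(x_n + h, u_n + h·k3); u_{n+1} = u_n + (h/6)·(k1 + 2k2 + 2k3 + k4).
x=1.000000, u=1.300000:
  k1 = f(1.000000, 1.300000) = -0.683181
  k2 = f(1.240000, 1.136037) = -0.645158
  k3 = f(1.240000, 1.145162) = -0.653828
  k4 = f(1.480000, 0.986163) = -0.595398
  u ← 1.300000 + (0.48/6)·(k1 + 2k2 + 2k3 + k4) = 0.989876
u(1.48) ≈ 0.9899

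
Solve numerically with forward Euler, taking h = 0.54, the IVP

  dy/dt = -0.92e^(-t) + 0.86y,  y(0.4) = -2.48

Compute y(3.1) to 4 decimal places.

Euler: y_{n+1} = y_n + h·f(t_n, y_n).
t=0.400000, y=-2.480000: f=-2.749494 → y ← -2.480000 + 0.54·(-2.749494) = -3.964727
t=0.940000, y=-3.964727: f=-3.769043 → y ← -3.964727 + 0.54·(-3.769043) = -6.000010
t=1.480000, y=-6.000010: f=-5.369435 → y ← -6.000010 + 0.54·(-5.369435) = -8.899505
t=2.020000, y=-8.899505: f=-7.775618 → y ← -8.899505 + 0.54·(-7.775618) = -13.098339
t=2.560000, y=-13.098339: f=-11.335692 → y ← -13.098339 + 0.54·(-11.335692) = -19.219612
y(3.1) ≈ -19.2196

-19.2196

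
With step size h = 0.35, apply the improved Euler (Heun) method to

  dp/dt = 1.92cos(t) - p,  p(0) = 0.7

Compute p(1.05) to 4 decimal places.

Heun: k1 = f(t_n, p_n); k2 = f(t_n + h, p_n + h·k1); p_{n+1} = p_n + (h/2)·(k1 + k2).
t=0.000000, p=0.700000:
  k1 = f(0.000000, 0.700000) = 1.220000
  k2 = f(0.350000, 1.127000) = 0.676596
  p ← 0.700000 + (0.35/2)·(1.220000 + 0.676596) = 1.031904
t=0.350000, p=1.031904:
  k1 = f(0.350000, 1.031904) = 0.771691
  k2 = f(0.700000, 1.301996) = 0.166501
  p ← 1.031904 + (0.35/2)·(0.771691 + 0.166501) = 1.196088
t=0.700000, p=1.196088:
  k1 = f(0.700000, 1.196088) = 0.272409
  k2 = f(1.050000, 1.291431) = -0.336095
  p ← 1.196088 + (0.35/2)·(0.272409 + (-0.336095)) = 1.184943
p(1.05) ≈ 1.1849

1.1849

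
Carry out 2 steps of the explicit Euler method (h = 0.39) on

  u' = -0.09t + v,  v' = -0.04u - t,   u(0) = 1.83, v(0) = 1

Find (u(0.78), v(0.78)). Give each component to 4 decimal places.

Euler on (u,v): u_{n+1} = u_n + h·u', v_{n+1} = v_n + h·v'.
0.000000: (1.830000, 1.000000); f=(1.000000, -0.073200) → (2.220000, 0.971452)
0.390000: (2.220000, 0.971452); f=(0.936352, -0.478800) → (2.585177, 0.784720)
(u(0.78), v(0.78)) ≈ (2.5852, 0.7847)

2.5852, 0.7847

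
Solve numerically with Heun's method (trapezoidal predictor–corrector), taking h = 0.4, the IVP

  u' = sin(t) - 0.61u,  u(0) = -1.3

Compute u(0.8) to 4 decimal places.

Heun: k1 = f(t_n, u_n); k2 = f(t_n + h, u_n + h·k1); u_{n+1} = u_n + (h/2)·(k1 + k2).
t=0.000000, u=-1.300000:
  k1 = f(0.000000, -1.300000) = 0.793000
  k2 = f(0.400000, -0.982800) = 0.988926
  u ← -1.300000 + (0.4/2)·(0.793000 + 0.988926) = -0.943615
t=0.400000, u=-0.943615:
  k1 = f(0.400000, -0.943615) = 0.965023
  k2 = f(0.800000, -0.557605) = 1.057495
  u ← -0.943615 + (0.4/2)·(0.965023 + 1.057495) = -0.539111
u(0.8) ≈ -0.5391

-0.5391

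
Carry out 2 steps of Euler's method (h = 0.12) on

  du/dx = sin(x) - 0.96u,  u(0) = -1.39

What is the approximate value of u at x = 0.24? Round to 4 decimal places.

-1.0738

Euler: u_{n+1} = u_n + h·f(x_n, u_n).
x=0.000000, u=-1.390000: f=1.334400 → u ← -1.390000 + 0.12·1.334400 = -1.229872
x=0.120000, u=-1.229872: f=1.300389 → u ← -1.229872 + 0.12·1.300389 = -1.073825
u(0.24) ≈ -1.0738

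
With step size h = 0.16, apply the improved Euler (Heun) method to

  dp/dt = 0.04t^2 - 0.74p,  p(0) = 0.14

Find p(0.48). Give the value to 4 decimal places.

0.0997

Heun: k1 = f(t_n, p_n); k2 = f(t_n + h, p_n + h·k1); p_{n+1} = p_n + (h/2)·(k1 + k2).
t=0.000000, p=0.140000:
  k1 = f(0.000000, 0.140000) = -0.103600
  k2 = f(0.160000, 0.123424) = -0.090310
  p ← 0.140000 + (0.16/2)·(-0.103600 + (-0.090310)) = 0.124487
t=0.160000, p=0.124487:
  k1 = f(0.160000, 0.124487) = -0.091097
  k2 = f(0.320000, 0.109912) = -0.077239
  p ← 0.124487 + (0.16/2)·(-0.091097 + (-0.077239)) = 0.111020
t=0.320000, p=0.111020:
  k1 = f(0.320000, 0.111020) = -0.078059
  k2 = f(0.480000, 0.098531) = -0.063697
  p ← 0.111020 + (0.16/2)·(-0.078059 + (-0.063697)) = 0.099680
p(0.48) ≈ 0.0997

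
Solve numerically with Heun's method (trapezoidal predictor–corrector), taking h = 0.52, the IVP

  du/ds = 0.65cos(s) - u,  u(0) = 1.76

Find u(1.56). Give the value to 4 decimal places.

Heun: k1 = f(s_n, u_n); k2 = f(s_n + h, u_n + h·k1); u_{n+1} = u_n + (h/2)·(k1 + k2).
s=0.000000, u=1.760000:
  k1 = f(0.000000, 1.760000) = -1.110000
  k2 = f(0.520000, 1.182800) = -0.618718
  u ← 1.760000 + (0.52/2)·(-1.110000 + (-0.618718)) = 1.310533
s=0.520000, u=1.310533:
  k1 = f(0.520000, 1.310533) = -0.746451
  k2 = f(1.040000, 0.922379) = -0.593336
  u ← 1.310533 + (0.52/2)·(-0.746451 + (-0.593336)) = 0.962189
s=1.040000, u=0.962189:
  k1 = f(1.040000, 0.962189) = -0.633146
  k2 = f(1.560000, 0.632953) = -0.625936
  u ← 0.962189 + (0.52/2)·(-0.633146 + (-0.625936)) = 0.634828
u(1.56) ≈ 0.6348

0.6348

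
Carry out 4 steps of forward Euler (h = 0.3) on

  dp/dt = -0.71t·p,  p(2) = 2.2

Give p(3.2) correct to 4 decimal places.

0.1099

Euler: p_{n+1} = p_n + h·f(t_n, p_n).
t=2.000000, p=2.200000: f=-3.124000 → p ← 2.200000 + 0.3·(-3.124000) = 1.262800
t=2.300000, p=1.262800: f=-2.062152 → p ← 1.262800 + 0.3·(-2.062152) = 0.644154
t=2.600000, p=0.644154: f=-1.189109 → p ← 0.644154 + 0.3·(-1.189109) = 0.287422
t=2.900000, p=0.287422: f=-0.591801 → p ← 0.287422 + 0.3·(-0.591801) = 0.109881
p(3.2) ≈ 0.1099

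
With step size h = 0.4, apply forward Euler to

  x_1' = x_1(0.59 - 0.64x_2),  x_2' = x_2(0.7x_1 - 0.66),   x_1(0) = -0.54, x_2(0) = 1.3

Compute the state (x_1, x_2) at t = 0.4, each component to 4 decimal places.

Euler on (x_1,x_2): x_1_{n+1} = x_1_n + h·x_1', x_2_{n+1} = x_2_n + h·x_2'.
0.000000: (-0.540000, 1.300000); f=(0.130680, -1.349400) → (-0.487728, 0.760240)
(x_1(0.4), x_2(0.4)) ≈ (-0.4877, 0.7602)

-0.4877, 0.7602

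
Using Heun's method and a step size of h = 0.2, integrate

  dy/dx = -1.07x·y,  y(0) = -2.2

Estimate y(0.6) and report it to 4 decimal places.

-1.8137

Heun: k1 = f(x_n, y_n); k2 = f(x_n + h, y_n + h·k1); y_{n+1} = y_n + (h/2)·(k1 + k2).
x=0.000000, y=-2.200000:
  k1 = f(0.000000, -2.200000) = 0.000000
  k2 = f(0.200000, -2.200000) = 0.470800
  y ← -2.200000 + (0.2/2)·(0.000000 + 0.470800) = -2.152920
x=0.200000, y=-2.152920:
  k1 = f(0.200000, -2.152920) = 0.460725
  k2 = f(0.400000, -2.060775) = 0.882012
  y ← -2.152920 + (0.2/2)·(0.460725 + 0.882012) = -2.018646
x=0.400000, y=-2.018646:
  k1 = f(0.400000, -2.018646) = 0.863981
  k2 = f(0.600000, -1.845850) = 1.185036
  y ← -2.018646 + (0.2/2)·(0.863981 + 1.185036) = -1.813745
y(0.6) ≈ -1.8137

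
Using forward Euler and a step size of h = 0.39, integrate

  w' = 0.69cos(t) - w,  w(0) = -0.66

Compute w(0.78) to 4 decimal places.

0.1675

Euler: w_{n+1} = w_n + h·f(t_n, w_n).
t=0.000000, w=-0.660000: f=1.350000 → w ← -0.660000 + 0.39·1.350000 = -0.133500
t=0.390000, w=-0.133500: f=0.771687 → w ← -0.133500 + 0.39·0.771687 = 0.167458
w(0.78) ≈ 0.1675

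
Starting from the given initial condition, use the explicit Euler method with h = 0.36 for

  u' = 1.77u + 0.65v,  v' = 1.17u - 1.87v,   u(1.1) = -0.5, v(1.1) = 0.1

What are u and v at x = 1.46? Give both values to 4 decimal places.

Euler on (u,v): u_{n+1} = u_n + h·u', v_{n+1} = v_n + h·v'.
1.100000: (-0.500000, 0.100000); f=(-0.820000, -0.772000) → (-0.795200, -0.177920)
(u(1.46), v(1.46)) ≈ (-0.7952, -0.1779)

-0.7952, -0.1779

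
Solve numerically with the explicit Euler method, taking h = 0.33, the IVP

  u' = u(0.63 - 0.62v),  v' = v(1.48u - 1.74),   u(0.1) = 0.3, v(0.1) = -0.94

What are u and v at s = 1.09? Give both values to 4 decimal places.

Euler on (u,v): u_{n+1} = u_n + h·u', v_{n+1} = v_n + h·v'.
0.100000: (0.300000, -0.940000); f=(0.363840, 1.218240) → (0.420067, -0.537981)
0.430000: (0.420067, -0.537981); f=(0.404755, 0.601624) → (0.553636, -0.339445)
0.760000: (0.553636, -0.339445); f=(0.465307, 0.312499) → (0.707188, -0.236320)
(u(1.09), v(1.09)) ≈ (0.7072, -0.2363)

0.7072, -0.2363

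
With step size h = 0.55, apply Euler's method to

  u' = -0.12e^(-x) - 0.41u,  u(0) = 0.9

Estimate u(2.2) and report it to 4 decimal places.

0.2406

Euler: u_{n+1} = u_n + h·f(x_n, u_n).
x=0.000000, u=0.900000: f=-0.489000 → u ← 0.900000 + 0.55·(-0.489000) = 0.631050
x=0.550000, u=0.631050: f=-0.327964 → u ← 0.631050 + 0.55·(-0.327964) = 0.450670
x=1.100000, u=0.450670: f=-0.224719 → u ← 0.450670 + 0.55·(-0.224719) = 0.327074
x=1.650000, u=0.327074: f=-0.157146 → u ← 0.327074 + 0.55·(-0.157146) = 0.240644
u(2.2) ≈ 0.2406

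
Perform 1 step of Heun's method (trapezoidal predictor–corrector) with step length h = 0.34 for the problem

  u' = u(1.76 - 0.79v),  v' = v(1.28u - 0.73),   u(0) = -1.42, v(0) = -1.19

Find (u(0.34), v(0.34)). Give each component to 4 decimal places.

Heun on (u,v): k1 = f(x_n, state_n); k2 = f(x_n + h, state_n + h·k1); state_{n+1} = state_n + (h/2)·(k1 + k2).
0.000000: (-1.420000, -1.190000)
  k1 = (-3.834142, 3.031644)
  predictor → (-2.723608, -0.159241)
  k2 = (-5.136182, 0.671395)
  → (-2.944955, -0.560483)
(u(0.34), v(0.34)) ≈ (-2.9450, -0.5605)

-2.9450, -0.5605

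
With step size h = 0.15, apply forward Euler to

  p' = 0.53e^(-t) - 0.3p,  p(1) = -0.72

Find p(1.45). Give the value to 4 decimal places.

-0.5547

Euler: p_{n+1} = p_n + h·f(t_n, p_n).
t=1.000000, p=-0.720000: f=0.410976 → p ← -0.720000 + 0.15·0.410976 = -0.658354
t=1.150000, p=-0.658354: f=0.365324 → p ← -0.658354 + 0.15·0.365324 = -0.603555
t=1.300000, p=-0.603555: f=0.325508 → p ← -0.603555 + 0.15·0.325508 = -0.554729
p(1.45) ≈ -0.5547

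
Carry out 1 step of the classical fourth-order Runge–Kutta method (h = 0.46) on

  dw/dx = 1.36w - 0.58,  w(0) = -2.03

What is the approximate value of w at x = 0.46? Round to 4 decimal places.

RK4: k1 = f(x_n, w_n); k2 = f(x_n + h/2, w_n + (h/2)·k1); k3 = f(x_n + h/2, w_n + (h/2)·k2); k4 = f(x_n + h, w_n + h·k3); w_{n+1} = w_n + (h/6)·(k1 + 2k2 + 2k3 + k4).
x=0.000000, w=-2.030000:
  k1 = f(0.000000, -2.030000) = -3.340800
  k2 = f(0.230000, -2.798384) = -4.385802
  k3 = f(0.230000, -3.038735) = -4.712679
  k4 = f(0.460000, -4.197832) = -6.289052
  w ← -2.030000 + (0.46/6)·(k1 + 2k2 + 2k3 + k4) = -4.163389
w(0.46) ≈ -4.1634

-4.1634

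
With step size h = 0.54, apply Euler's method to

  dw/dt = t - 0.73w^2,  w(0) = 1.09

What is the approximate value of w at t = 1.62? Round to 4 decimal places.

1.1159

Euler: w_{n+1} = w_n + h·f(t_n, w_n).
t=0.000000, w=1.090000: f=-0.867313 → w ← 1.090000 + 0.54·(-0.867313) = 0.621651
t=0.540000, w=0.621651: f=0.257892 → w ← 0.621651 + 0.54·0.257892 = 0.760912
t=1.080000, w=0.760912: f=0.657339 → w ← 0.760912 + 0.54·0.657339 = 1.115875
w(1.62) ≈ 1.1159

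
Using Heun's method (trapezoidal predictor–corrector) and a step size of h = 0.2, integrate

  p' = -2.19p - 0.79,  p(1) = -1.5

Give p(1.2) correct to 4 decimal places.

Heun: k1 = f(x_n, p_n); k2 = f(x_n + h, p_n + h·k1); p_{n+1} = p_n + (h/2)·(k1 + k2).
x=1.000000, p=-1.500000:
  k1 = f(1.000000, -1.500000) = 2.495000
  k2 = f(1.200000, -1.001000) = 1.402190
  p ← -1.500000 + (0.2/2)·(2.495000 + 1.402190) = -1.110281
p(1.2) ≈ -1.1103

-1.1103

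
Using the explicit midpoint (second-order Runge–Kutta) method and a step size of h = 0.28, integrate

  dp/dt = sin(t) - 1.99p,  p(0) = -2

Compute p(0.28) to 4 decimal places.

Midpoint: k1 = f(t_n, p_n); k2 = f(t_n + h/2, p_n + (h/2)·k1); p_{n+1} = p_n + h·k2.
t=0.000000, p=-2.000000:
  k1 = f(0.000000, -2.000000) = 3.980000
  k2 = f(0.140000, -1.442800) = 3.010715
  p ← -2.000000 + 0.28·3.010715 = -1.157000
p(0.28) ≈ -1.1570

-1.1570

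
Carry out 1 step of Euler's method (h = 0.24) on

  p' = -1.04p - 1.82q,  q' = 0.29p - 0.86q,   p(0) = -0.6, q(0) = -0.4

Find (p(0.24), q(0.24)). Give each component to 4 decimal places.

-0.2755, -0.3592

Euler on (p,q): p_{n+1} = p_n + h·p', q_{n+1} = q_n + h·q'.
0.000000: (-0.600000, -0.400000); f=(1.352000, 0.170000) → (-0.275520, -0.359200)
(p(0.24), q(0.24)) ≈ (-0.2755, -0.3592)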